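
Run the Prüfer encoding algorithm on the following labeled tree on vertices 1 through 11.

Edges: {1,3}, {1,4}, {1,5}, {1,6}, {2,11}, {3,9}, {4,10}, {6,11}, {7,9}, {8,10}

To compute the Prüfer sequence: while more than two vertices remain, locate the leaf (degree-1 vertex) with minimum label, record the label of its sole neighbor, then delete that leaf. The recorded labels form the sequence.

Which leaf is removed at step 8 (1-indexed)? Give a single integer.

Step 1: current leaves = {2,5,7,8}. Remove leaf 2 (neighbor: 11).
Step 2: current leaves = {5,7,8,11}. Remove leaf 5 (neighbor: 1).
Step 3: current leaves = {7,8,11}. Remove leaf 7 (neighbor: 9).
Step 4: current leaves = {8,9,11}. Remove leaf 8 (neighbor: 10).
Step 5: current leaves = {9,10,11}. Remove leaf 9 (neighbor: 3).
Step 6: current leaves = {3,10,11}. Remove leaf 3 (neighbor: 1).
Step 7: current leaves = {10,11}. Remove leaf 10 (neighbor: 4).
Step 8: current leaves = {4,11}. Remove leaf 4 (neighbor: 1).

Answer: 4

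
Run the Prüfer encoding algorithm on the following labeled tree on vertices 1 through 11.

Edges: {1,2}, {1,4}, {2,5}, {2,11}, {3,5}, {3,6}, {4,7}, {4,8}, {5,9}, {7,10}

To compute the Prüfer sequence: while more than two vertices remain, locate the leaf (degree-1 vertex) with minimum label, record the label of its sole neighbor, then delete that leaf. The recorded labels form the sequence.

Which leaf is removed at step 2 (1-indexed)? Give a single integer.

Answer: 3

Derivation:
Step 1: current leaves = {6,8,9,10,11}. Remove leaf 6 (neighbor: 3).
Step 2: current leaves = {3,8,9,10,11}. Remove leaf 3 (neighbor: 5).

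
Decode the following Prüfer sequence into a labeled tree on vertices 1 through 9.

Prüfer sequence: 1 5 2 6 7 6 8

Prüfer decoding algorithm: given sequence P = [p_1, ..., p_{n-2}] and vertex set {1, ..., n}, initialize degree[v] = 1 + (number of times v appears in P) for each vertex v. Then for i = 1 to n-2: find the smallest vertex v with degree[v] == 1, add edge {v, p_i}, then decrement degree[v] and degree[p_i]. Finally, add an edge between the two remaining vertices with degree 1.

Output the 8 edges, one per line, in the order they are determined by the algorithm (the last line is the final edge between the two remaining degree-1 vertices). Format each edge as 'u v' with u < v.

Answer: 1 3
1 5
2 4
2 6
5 7
6 7
6 8
8 9

Derivation:
Initial degrees: {1:2, 2:2, 3:1, 4:1, 5:2, 6:3, 7:2, 8:2, 9:1}
Step 1: smallest deg-1 vertex = 3, p_1 = 1. Add edge {1,3}. Now deg[3]=0, deg[1]=1.
Step 2: smallest deg-1 vertex = 1, p_2 = 5. Add edge {1,5}. Now deg[1]=0, deg[5]=1.
Step 3: smallest deg-1 vertex = 4, p_3 = 2. Add edge {2,4}. Now deg[4]=0, deg[2]=1.
Step 4: smallest deg-1 vertex = 2, p_4 = 6. Add edge {2,6}. Now deg[2]=0, deg[6]=2.
Step 5: smallest deg-1 vertex = 5, p_5 = 7. Add edge {5,7}. Now deg[5]=0, deg[7]=1.
Step 6: smallest deg-1 vertex = 7, p_6 = 6. Add edge {6,7}. Now deg[7]=0, deg[6]=1.
Step 7: smallest deg-1 vertex = 6, p_7 = 8. Add edge {6,8}. Now deg[6]=0, deg[8]=1.
Final: two remaining deg-1 vertices are 8, 9. Add edge {8,9}.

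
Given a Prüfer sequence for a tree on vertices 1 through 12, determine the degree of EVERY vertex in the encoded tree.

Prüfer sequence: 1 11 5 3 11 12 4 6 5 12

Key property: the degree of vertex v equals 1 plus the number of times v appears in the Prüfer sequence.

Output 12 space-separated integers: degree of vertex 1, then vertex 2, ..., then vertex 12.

Answer: 2 1 2 2 3 2 1 1 1 1 3 3

Derivation:
p_1 = 1: count[1] becomes 1
p_2 = 11: count[11] becomes 1
p_3 = 5: count[5] becomes 1
p_4 = 3: count[3] becomes 1
p_5 = 11: count[11] becomes 2
p_6 = 12: count[12] becomes 1
p_7 = 4: count[4] becomes 1
p_8 = 6: count[6] becomes 1
p_9 = 5: count[5] becomes 2
p_10 = 12: count[12] becomes 2
Degrees (1 + count): deg[1]=1+1=2, deg[2]=1+0=1, deg[3]=1+1=2, deg[4]=1+1=2, deg[5]=1+2=3, deg[6]=1+1=2, deg[7]=1+0=1, deg[8]=1+0=1, deg[9]=1+0=1, deg[10]=1+0=1, deg[11]=1+2=3, deg[12]=1+2=3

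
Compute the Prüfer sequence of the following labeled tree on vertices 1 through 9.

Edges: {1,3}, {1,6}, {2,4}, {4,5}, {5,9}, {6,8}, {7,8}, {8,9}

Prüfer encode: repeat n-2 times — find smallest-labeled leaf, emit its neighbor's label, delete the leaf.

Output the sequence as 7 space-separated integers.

Answer: 4 1 6 5 9 8 8

Derivation:
Step 1: leaves = {2,3,7}. Remove smallest leaf 2, emit neighbor 4.
Step 2: leaves = {3,4,7}. Remove smallest leaf 3, emit neighbor 1.
Step 3: leaves = {1,4,7}. Remove smallest leaf 1, emit neighbor 6.
Step 4: leaves = {4,6,7}. Remove smallest leaf 4, emit neighbor 5.
Step 5: leaves = {5,6,7}. Remove smallest leaf 5, emit neighbor 9.
Step 6: leaves = {6,7,9}. Remove smallest leaf 6, emit neighbor 8.
Step 7: leaves = {7,9}. Remove smallest leaf 7, emit neighbor 8.
Done: 2 vertices remain (8, 9). Sequence = [4 1 6 5 9 8 8]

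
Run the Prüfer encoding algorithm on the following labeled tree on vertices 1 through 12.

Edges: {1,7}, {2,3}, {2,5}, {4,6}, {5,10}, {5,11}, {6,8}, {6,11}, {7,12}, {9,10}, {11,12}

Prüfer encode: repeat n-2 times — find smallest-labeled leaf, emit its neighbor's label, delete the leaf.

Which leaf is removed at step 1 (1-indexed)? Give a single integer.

Step 1: current leaves = {1,3,4,8,9}. Remove leaf 1 (neighbor: 7).

Answer: 1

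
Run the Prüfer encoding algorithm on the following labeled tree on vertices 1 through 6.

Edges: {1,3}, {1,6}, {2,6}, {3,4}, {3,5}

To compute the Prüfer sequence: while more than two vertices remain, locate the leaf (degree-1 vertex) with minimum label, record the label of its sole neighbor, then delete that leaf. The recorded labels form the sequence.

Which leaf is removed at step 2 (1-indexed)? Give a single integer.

Answer: 4

Derivation:
Step 1: current leaves = {2,4,5}. Remove leaf 2 (neighbor: 6).
Step 2: current leaves = {4,5,6}. Remove leaf 4 (neighbor: 3).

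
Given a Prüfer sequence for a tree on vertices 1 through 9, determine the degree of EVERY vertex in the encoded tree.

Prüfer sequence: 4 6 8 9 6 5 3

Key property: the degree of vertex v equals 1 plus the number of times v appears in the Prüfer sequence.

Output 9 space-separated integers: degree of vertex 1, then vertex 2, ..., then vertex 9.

p_1 = 4: count[4] becomes 1
p_2 = 6: count[6] becomes 1
p_3 = 8: count[8] becomes 1
p_4 = 9: count[9] becomes 1
p_5 = 6: count[6] becomes 2
p_6 = 5: count[5] becomes 1
p_7 = 3: count[3] becomes 1
Degrees (1 + count): deg[1]=1+0=1, deg[2]=1+0=1, deg[3]=1+1=2, deg[4]=1+1=2, deg[5]=1+1=2, deg[6]=1+2=3, deg[7]=1+0=1, deg[8]=1+1=2, deg[9]=1+1=2

Answer: 1 1 2 2 2 3 1 2 2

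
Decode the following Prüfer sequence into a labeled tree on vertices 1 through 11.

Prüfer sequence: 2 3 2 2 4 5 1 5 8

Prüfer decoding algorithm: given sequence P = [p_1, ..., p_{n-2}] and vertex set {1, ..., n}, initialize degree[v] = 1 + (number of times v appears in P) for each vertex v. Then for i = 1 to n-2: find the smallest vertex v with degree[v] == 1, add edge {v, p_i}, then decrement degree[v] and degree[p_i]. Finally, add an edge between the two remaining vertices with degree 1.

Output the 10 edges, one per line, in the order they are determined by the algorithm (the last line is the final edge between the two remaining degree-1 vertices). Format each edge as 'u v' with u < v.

Initial degrees: {1:2, 2:4, 3:2, 4:2, 5:3, 6:1, 7:1, 8:2, 9:1, 10:1, 11:1}
Step 1: smallest deg-1 vertex = 6, p_1 = 2. Add edge {2,6}. Now deg[6]=0, deg[2]=3.
Step 2: smallest deg-1 vertex = 7, p_2 = 3. Add edge {3,7}. Now deg[7]=0, deg[3]=1.
Step 3: smallest deg-1 vertex = 3, p_3 = 2. Add edge {2,3}. Now deg[3]=0, deg[2]=2.
Step 4: smallest deg-1 vertex = 9, p_4 = 2. Add edge {2,9}. Now deg[9]=0, deg[2]=1.
Step 5: smallest deg-1 vertex = 2, p_5 = 4. Add edge {2,4}. Now deg[2]=0, deg[4]=1.
Step 6: smallest deg-1 vertex = 4, p_6 = 5. Add edge {4,5}. Now deg[4]=0, deg[5]=2.
Step 7: smallest deg-1 vertex = 10, p_7 = 1. Add edge {1,10}. Now deg[10]=0, deg[1]=1.
Step 8: smallest deg-1 vertex = 1, p_8 = 5. Add edge {1,5}. Now deg[1]=0, deg[5]=1.
Step 9: smallest deg-1 vertex = 5, p_9 = 8. Add edge {5,8}. Now deg[5]=0, deg[8]=1.
Final: two remaining deg-1 vertices are 8, 11. Add edge {8,11}.

Answer: 2 6
3 7
2 3
2 9
2 4
4 5
1 10
1 5
5 8
8 11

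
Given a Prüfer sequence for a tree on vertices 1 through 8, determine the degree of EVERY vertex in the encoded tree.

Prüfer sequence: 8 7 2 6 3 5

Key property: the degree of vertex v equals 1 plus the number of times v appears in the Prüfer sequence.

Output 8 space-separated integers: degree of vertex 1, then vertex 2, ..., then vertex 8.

Answer: 1 2 2 1 2 2 2 2

Derivation:
p_1 = 8: count[8] becomes 1
p_2 = 7: count[7] becomes 1
p_3 = 2: count[2] becomes 1
p_4 = 6: count[6] becomes 1
p_5 = 3: count[3] becomes 1
p_6 = 5: count[5] becomes 1
Degrees (1 + count): deg[1]=1+0=1, deg[2]=1+1=2, deg[3]=1+1=2, deg[4]=1+0=1, deg[5]=1+1=2, deg[6]=1+1=2, deg[7]=1+1=2, deg[8]=1+1=2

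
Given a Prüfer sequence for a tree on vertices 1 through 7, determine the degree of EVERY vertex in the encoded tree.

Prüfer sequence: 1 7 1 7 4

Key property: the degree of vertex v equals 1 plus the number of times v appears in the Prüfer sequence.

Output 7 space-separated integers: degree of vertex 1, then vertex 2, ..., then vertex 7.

p_1 = 1: count[1] becomes 1
p_2 = 7: count[7] becomes 1
p_3 = 1: count[1] becomes 2
p_4 = 7: count[7] becomes 2
p_5 = 4: count[4] becomes 1
Degrees (1 + count): deg[1]=1+2=3, deg[2]=1+0=1, deg[3]=1+0=1, deg[4]=1+1=2, deg[5]=1+0=1, deg[6]=1+0=1, deg[7]=1+2=3

Answer: 3 1 1 2 1 1 3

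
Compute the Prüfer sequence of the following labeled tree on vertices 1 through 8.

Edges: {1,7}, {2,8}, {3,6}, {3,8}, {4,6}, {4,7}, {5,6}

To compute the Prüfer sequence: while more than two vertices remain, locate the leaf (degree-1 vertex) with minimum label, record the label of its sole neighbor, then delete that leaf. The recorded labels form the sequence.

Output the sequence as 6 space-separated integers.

Step 1: leaves = {1,2,5}. Remove smallest leaf 1, emit neighbor 7.
Step 2: leaves = {2,5,7}. Remove smallest leaf 2, emit neighbor 8.
Step 3: leaves = {5,7,8}. Remove smallest leaf 5, emit neighbor 6.
Step 4: leaves = {7,8}. Remove smallest leaf 7, emit neighbor 4.
Step 5: leaves = {4,8}. Remove smallest leaf 4, emit neighbor 6.
Step 6: leaves = {6,8}. Remove smallest leaf 6, emit neighbor 3.
Done: 2 vertices remain (3, 8). Sequence = [7 8 6 4 6 3]

Answer: 7 8 6 4 6 3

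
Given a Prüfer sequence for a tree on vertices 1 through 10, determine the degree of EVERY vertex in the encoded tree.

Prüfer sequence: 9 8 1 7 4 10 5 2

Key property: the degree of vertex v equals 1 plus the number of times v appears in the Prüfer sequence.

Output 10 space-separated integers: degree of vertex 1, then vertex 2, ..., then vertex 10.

Answer: 2 2 1 2 2 1 2 2 2 2

Derivation:
p_1 = 9: count[9] becomes 1
p_2 = 8: count[8] becomes 1
p_3 = 1: count[1] becomes 1
p_4 = 7: count[7] becomes 1
p_5 = 4: count[4] becomes 1
p_6 = 10: count[10] becomes 1
p_7 = 5: count[5] becomes 1
p_8 = 2: count[2] becomes 1
Degrees (1 + count): deg[1]=1+1=2, deg[2]=1+1=2, deg[3]=1+0=1, deg[4]=1+1=2, deg[5]=1+1=2, deg[6]=1+0=1, deg[7]=1+1=2, deg[8]=1+1=2, deg[9]=1+1=2, deg[10]=1+1=2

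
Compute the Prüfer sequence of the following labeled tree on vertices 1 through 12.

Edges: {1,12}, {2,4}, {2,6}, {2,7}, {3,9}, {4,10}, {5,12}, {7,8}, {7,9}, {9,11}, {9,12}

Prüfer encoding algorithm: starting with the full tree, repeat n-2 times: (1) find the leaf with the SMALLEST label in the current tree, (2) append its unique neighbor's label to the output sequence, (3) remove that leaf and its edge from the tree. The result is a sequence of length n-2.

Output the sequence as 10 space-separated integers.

Step 1: leaves = {1,3,5,6,8,10,11}. Remove smallest leaf 1, emit neighbor 12.
Step 2: leaves = {3,5,6,8,10,11}. Remove smallest leaf 3, emit neighbor 9.
Step 3: leaves = {5,6,8,10,11}. Remove smallest leaf 5, emit neighbor 12.
Step 4: leaves = {6,8,10,11,12}. Remove smallest leaf 6, emit neighbor 2.
Step 5: leaves = {8,10,11,12}. Remove smallest leaf 8, emit neighbor 7.
Step 6: leaves = {10,11,12}. Remove smallest leaf 10, emit neighbor 4.
Step 7: leaves = {4,11,12}. Remove smallest leaf 4, emit neighbor 2.
Step 8: leaves = {2,11,12}. Remove smallest leaf 2, emit neighbor 7.
Step 9: leaves = {7,11,12}. Remove smallest leaf 7, emit neighbor 9.
Step 10: leaves = {11,12}. Remove smallest leaf 11, emit neighbor 9.
Done: 2 vertices remain (9, 12). Sequence = [12 9 12 2 7 4 2 7 9 9]

Answer: 12 9 12 2 7 4 2 7 9 9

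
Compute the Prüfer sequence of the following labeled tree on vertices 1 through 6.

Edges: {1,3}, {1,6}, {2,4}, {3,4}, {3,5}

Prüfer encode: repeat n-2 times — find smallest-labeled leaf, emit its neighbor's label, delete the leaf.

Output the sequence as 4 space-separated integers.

Step 1: leaves = {2,5,6}. Remove smallest leaf 2, emit neighbor 4.
Step 2: leaves = {4,5,6}. Remove smallest leaf 4, emit neighbor 3.
Step 3: leaves = {5,6}. Remove smallest leaf 5, emit neighbor 3.
Step 4: leaves = {3,6}. Remove smallest leaf 3, emit neighbor 1.
Done: 2 vertices remain (1, 6). Sequence = [4 3 3 1]

Answer: 4 3 3 1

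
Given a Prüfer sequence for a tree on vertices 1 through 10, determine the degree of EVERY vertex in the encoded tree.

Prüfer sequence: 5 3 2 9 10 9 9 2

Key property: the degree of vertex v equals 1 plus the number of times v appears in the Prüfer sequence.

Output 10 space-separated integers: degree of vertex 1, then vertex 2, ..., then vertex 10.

p_1 = 5: count[5] becomes 1
p_2 = 3: count[3] becomes 1
p_3 = 2: count[2] becomes 1
p_4 = 9: count[9] becomes 1
p_5 = 10: count[10] becomes 1
p_6 = 9: count[9] becomes 2
p_7 = 9: count[9] becomes 3
p_8 = 2: count[2] becomes 2
Degrees (1 + count): deg[1]=1+0=1, deg[2]=1+2=3, deg[3]=1+1=2, deg[4]=1+0=1, deg[5]=1+1=2, deg[6]=1+0=1, deg[7]=1+0=1, deg[8]=1+0=1, deg[9]=1+3=4, deg[10]=1+1=2

Answer: 1 3 2 1 2 1 1 1 4 2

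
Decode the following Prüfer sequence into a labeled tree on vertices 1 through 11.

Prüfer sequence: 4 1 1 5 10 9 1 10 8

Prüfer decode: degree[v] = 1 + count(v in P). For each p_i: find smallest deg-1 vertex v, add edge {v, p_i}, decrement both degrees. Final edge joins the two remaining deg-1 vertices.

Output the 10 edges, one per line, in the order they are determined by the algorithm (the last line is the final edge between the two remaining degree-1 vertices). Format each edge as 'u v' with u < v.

Answer: 2 4
1 3
1 4
5 6
5 10
7 9
1 9
1 10
8 10
8 11

Derivation:
Initial degrees: {1:4, 2:1, 3:1, 4:2, 5:2, 6:1, 7:1, 8:2, 9:2, 10:3, 11:1}
Step 1: smallest deg-1 vertex = 2, p_1 = 4. Add edge {2,4}. Now deg[2]=0, deg[4]=1.
Step 2: smallest deg-1 vertex = 3, p_2 = 1. Add edge {1,3}. Now deg[3]=0, deg[1]=3.
Step 3: smallest deg-1 vertex = 4, p_3 = 1. Add edge {1,4}. Now deg[4]=0, deg[1]=2.
Step 4: smallest deg-1 vertex = 6, p_4 = 5. Add edge {5,6}. Now deg[6]=0, deg[5]=1.
Step 5: smallest deg-1 vertex = 5, p_5 = 10. Add edge {5,10}. Now deg[5]=0, deg[10]=2.
Step 6: smallest deg-1 vertex = 7, p_6 = 9. Add edge {7,9}. Now deg[7]=0, deg[9]=1.
Step 7: smallest deg-1 vertex = 9, p_7 = 1. Add edge {1,9}. Now deg[9]=0, deg[1]=1.
Step 8: smallest deg-1 vertex = 1, p_8 = 10. Add edge {1,10}. Now deg[1]=0, deg[10]=1.
Step 9: smallest deg-1 vertex = 10, p_9 = 8. Add edge {8,10}. Now deg[10]=0, deg[8]=1.
Final: two remaining deg-1 vertices are 8, 11. Add edge {8,11}.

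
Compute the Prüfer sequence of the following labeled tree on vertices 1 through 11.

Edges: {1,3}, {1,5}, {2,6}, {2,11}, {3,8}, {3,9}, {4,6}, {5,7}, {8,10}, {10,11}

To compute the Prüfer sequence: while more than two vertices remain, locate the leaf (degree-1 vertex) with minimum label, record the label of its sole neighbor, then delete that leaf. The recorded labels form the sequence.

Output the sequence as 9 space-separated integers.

Step 1: leaves = {4,7,9}. Remove smallest leaf 4, emit neighbor 6.
Step 2: leaves = {6,7,9}. Remove smallest leaf 6, emit neighbor 2.
Step 3: leaves = {2,7,9}. Remove smallest leaf 2, emit neighbor 11.
Step 4: leaves = {7,9,11}. Remove smallest leaf 7, emit neighbor 5.
Step 5: leaves = {5,9,11}. Remove smallest leaf 5, emit neighbor 1.
Step 6: leaves = {1,9,11}. Remove smallest leaf 1, emit neighbor 3.
Step 7: leaves = {9,11}. Remove smallest leaf 9, emit neighbor 3.
Step 8: leaves = {3,11}. Remove smallest leaf 3, emit neighbor 8.
Step 9: leaves = {8,11}. Remove smallest leaf 8, emit neighbor 10.
Done: 2 vertices remain (10, 11). Sequence = [6 2 11 5 1 3 3 8 10]

Answer: 6 2 11 5 1 3 3 8 10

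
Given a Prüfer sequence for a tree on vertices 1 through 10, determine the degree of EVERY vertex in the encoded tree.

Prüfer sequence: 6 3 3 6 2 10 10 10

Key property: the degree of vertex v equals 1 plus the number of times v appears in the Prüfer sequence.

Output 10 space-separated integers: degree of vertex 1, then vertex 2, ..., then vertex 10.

p_1 = 6: count[6] becomes 1
p_2 = 3: count[3] becomes 1
p_3 = 3: count[3] becomes 2
p_4 = 6: count[6] becomes 2
p_5 = 2: count[2] becomes 1
p_6 = 10: count[10] becomes 1
p_7 = 10: count[10] becomes 2
p_8 = 10: count[10] becomes 3
Degrees (1 + count): deg[1]=1+0=1, deg[2]=1+1=2, deg[3]=1+2=3, deg[4]=1+0=1, deg[5]=1+0=1, deg[6]=1+2=3, deg[7]=1+0=1, deg[8]=1+0=1, deg[9]=1+0=1, deg[10]=1+3=4

Answer: 1 2 3 1 1 3 1 1 1 4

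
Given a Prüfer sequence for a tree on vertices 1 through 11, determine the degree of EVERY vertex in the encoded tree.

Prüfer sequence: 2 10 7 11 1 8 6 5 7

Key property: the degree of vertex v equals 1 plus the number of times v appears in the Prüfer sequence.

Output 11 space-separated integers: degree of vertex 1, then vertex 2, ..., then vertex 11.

p_1 = 2: count[2] becomes 1
p_2 = 10: count[10] becomes 1
p_3 = 7: count[7] becomes 1
p_4 = 11: count[11] becomes 1
p_5 = 1: count[1] becomes 1
p_6 = 8: count[8] becomes 1
p_7 = 6: count[6] becomes 1
p_8 = 5: count[5] becomes 1
p_9 = 7: count[7] becomes 2
Degrees (1 + count): deg[1]=1+1=2, deg[2]=1+1=2, deg[3]=1+0=1, deg[4]=1+0=1, deg[5]=1+1=2, deg[6]=1+1=2, deg[7]=1+2=3, deg[8]=1+1=2, deg[9]=1+0=1, deg[10]=1+1=2, deg[11]=1+1=2

Answer: 2 2 1 1 2 2 3 2 1 2 2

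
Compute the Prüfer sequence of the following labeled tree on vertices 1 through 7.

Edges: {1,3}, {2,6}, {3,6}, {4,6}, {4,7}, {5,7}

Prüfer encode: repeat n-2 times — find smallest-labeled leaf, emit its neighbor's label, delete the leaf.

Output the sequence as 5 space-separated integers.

Answer: 3 6 6 7 4

Derivation:
Step 1: leaves = {1,2,5}. Remove smallest leaf 1, emit neighbor 3.
Step 2: leaves = {2,3,5}. Remove smallest leaf 2, emit neighbor 6.
Step 3: leaves = {3,5}. Remove smallest leaf 3, emit neighbor 6.
Step 4: leaves = {5,6}. Remove smallest leaf 5, emit neighbor 7.
Step 5: leaves = {6,7}. Remove smallest leaf 6, emit neighbor 4.
Done: 2 vertices remain (4, 7). Sequence = [3 6 6 7 4]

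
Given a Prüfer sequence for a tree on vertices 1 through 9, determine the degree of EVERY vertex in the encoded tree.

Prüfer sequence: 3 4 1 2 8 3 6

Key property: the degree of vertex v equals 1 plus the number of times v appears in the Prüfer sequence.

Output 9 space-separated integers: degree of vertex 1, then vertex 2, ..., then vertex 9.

Answer: 2 2 3 2 1 2 1 2 1

Derivation:
p_1 = 3: count[3] becomes 1
p_2 = 4: count[4] becomes 1
p_3 = 1: count[1] becomes 1
p_4 = 2: count[2] becomes 1
p_5 = 8: count[8] becomes 1
p_6 = 3: count[3] becomes 2
p_7 = 6: count[6] becomes 1
Degrees (1 + count): deg[1]=1+1=2, deg[2]=1+1=2, deg[3]=1+2=3, deg[4]=1+1=2, deg[5]=1+0=1, deg[6]=1+1=2, deg[7]=1+0=1, deg[8]=1+1=2, deg[9]=1+0=1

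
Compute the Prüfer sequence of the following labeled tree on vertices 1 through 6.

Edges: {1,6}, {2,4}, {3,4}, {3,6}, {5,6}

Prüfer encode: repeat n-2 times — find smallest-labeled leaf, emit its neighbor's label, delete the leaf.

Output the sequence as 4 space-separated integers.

Step 1: leaves = {1,2,5}. Remove smallest leaf 1, emit neighbor 6.
Step 2: leaves = {2,5}. Remove smallest leaf 2, emit neighbor 4.
Step 3: leaves = {4,5}. Remove smallest leaf 4, emit neighbor 3.
Step 4: leaves = {3,5}. Remove smallest leaf 3, emit neighbor 6.
Done: 2 vertices remain (5, 6). Sequence = [6 4 3 6]

Answer: 6 4 3 6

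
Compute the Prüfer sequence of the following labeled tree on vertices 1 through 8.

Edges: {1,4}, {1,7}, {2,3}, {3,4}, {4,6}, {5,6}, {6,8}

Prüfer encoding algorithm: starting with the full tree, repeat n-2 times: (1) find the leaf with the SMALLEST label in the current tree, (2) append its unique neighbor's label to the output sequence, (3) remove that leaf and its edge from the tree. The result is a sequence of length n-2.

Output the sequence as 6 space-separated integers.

Answer: 3 4 6 1 4 6

Derivation:
Step 1: leaves = {2,5,7,8}. Remove smallest leaf 2, emit neighbor 3.
Step 2: leaves = {3,5,7,8}. Remove smallest leaf 3, emit neighbor 4.
Step 3: leaves = {5,7,8}. Remove smallest leaf 5, emit neighbor 6.
Step 4: leaves = {7,8}. Remove smallest leaf 7, emit neighbor 1.
Step 5: leaves = {1,8}. Remove smallest leaf 1, emit neighbor 4.
Step 6: leaves = {4,8}. Remove smallest leaf 4, emit neighbor 6.
Done: 2 vertices remain (6, 8). Sequence = [3 4 6 1 4 6]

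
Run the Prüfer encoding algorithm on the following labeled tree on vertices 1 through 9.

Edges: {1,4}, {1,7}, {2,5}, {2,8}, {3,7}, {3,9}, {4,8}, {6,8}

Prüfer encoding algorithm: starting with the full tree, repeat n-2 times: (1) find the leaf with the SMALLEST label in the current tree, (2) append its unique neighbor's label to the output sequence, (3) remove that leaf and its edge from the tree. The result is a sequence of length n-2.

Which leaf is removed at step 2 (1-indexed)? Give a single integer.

Answer: 2

Derivation:
Step 1: current leaves = {5,6,9}. Remove leaf 5 (neighbor: 2).
Step 2: current leaves = {2,6,9}. Remove leaf 2 (neighbor: 8).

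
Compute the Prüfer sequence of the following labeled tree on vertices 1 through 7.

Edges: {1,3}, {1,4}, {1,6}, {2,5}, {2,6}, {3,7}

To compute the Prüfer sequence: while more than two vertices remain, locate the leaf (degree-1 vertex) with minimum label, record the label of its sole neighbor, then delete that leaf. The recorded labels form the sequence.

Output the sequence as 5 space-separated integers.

Answer: 1 2 6 1 3

Derivation:
Step 1: leaves = {4,5,7}. Remove smallest leaf 4, emit neighbor 1.
Step 2: leaves = {5,7}. Remove smallest leaf 5, emit neighbor 2.
Step 3: leaves = {2,7}. Remove smallest leaf 2, emit neighbor 6.
Step 4: leaves = {6,7}. Remove smallest leaf 6, emit neighbor 1.
Step 5: leaves = {1,7}. Remove smallest leaf 1, emit neighbor 3.
Done: 2 vertices remain (3, 7). Sequence = [1 2 6 1 3]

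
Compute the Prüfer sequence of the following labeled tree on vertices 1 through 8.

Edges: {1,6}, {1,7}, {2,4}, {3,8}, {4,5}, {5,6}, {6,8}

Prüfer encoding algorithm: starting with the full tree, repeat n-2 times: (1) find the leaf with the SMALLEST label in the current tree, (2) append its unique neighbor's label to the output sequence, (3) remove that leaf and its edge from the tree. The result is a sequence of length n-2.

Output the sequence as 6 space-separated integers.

Answer: 4 8 5 6 1 6

Derivation:
Step 1: leaves = {2,3,7}. Remove smallest leaf 2, emit neighbor 4.
Step 2: leaves = {3,4,7}. Remove smallest leaf 3, emit neighbor 8.
Step 3: leaves = {4,7,8}. Remove smallest leaf 4, emit neighbor 5.
Step 4: leaves = {5,7,8}. Remove smallest leaf 5, emit neighbor 6.
Step 5: leaves = {7,8}. Remove smallest leaf 7, emit neighbor 1.
Step 6: leaves = {1,8}. Remove smallest leaf 1, emit neighbor 6.
Done: 2 vertices remain (6, 8). Sequence = [4 8 5 6 1 6]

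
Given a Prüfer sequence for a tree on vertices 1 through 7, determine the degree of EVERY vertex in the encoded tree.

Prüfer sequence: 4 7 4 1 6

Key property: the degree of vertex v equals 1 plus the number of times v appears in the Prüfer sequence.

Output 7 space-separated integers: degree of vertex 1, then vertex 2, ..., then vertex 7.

Answer: 2 1 1 3 1 2 2

Derivation:
p_1 = 4: count[4] becomes 1
p_2 = 7: count[7] becomes 1
p_3 = 4: count[4] becomes 2
p_4 = 1: count[1] becomes 1
p_5 = 6: count[6] becomes 1
Degrees (1 + count): deg[1]=1+1=2, deg[2]=1+0=1, deg[3]=1+0=1, deg[4]=1+2=3, deg[5]=1+0=1, deg[6]=1+1=2, deg[7]=1+1=2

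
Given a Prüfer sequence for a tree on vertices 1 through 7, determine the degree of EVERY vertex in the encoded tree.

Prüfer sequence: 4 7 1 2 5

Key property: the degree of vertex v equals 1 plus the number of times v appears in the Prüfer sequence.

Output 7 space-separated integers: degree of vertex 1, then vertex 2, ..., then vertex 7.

p_1 = 4: count[4] becomes 1
p_2 = 7: count[7] becomes 1
p_3 = 1: count[1] becomes 1
p_4 = 2: count[2] becomes 1
p_5 = 5: count[5] becomes 1
Degrees (1 + count): deg[1]=1+1=2, deg[2]=1+1=2, deg[3]=1+0=1, deg[4]=1+1=2, deg[5]=1+1=2, deg[6]=1+0=1, deg[7]=1+1=2

Answer: 2 2 1 2 2 1 2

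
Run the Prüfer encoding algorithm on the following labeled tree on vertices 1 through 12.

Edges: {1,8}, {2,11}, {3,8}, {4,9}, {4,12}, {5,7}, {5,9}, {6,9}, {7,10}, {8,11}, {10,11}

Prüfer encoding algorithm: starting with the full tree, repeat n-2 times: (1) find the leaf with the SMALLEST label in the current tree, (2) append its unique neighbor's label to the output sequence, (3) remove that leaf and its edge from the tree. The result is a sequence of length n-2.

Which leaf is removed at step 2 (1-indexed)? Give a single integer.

Answer: 2

Derivation:
Step 1: current leaves = {1,2,3,6,12}. Remove leaf 1 (neighbor: 8).
Step 2: current leaves = {2,3,6,12}. Remove leaf 2 (neighbor: 11).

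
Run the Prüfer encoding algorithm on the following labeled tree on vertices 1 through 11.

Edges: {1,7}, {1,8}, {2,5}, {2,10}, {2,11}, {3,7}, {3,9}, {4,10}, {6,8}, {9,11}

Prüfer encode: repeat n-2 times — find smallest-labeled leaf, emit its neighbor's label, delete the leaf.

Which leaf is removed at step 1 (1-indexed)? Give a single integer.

Answer: 4

Derivation:
Step 1: current leaves = {4,5,6}. Remove leaf 4 (neighbor: 10).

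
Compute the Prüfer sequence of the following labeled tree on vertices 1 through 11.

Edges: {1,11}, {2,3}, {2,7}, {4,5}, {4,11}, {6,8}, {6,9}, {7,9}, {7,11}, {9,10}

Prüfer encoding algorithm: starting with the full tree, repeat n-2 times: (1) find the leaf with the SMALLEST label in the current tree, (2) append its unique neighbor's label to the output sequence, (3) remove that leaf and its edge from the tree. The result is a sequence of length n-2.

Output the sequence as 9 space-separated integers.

Step 1: leaves = {1,3,5,8,10}. Remove smallest leaf 1, emit neighbor 11.
Step 2: leaves = {3,5,8,10}. Remove smallest leaf 3, emit neighbor 2.
Step 3: leaves = {2,5,8,10}. Remove smallest leaf 2, emit neighbor 7.
Step 4: leaves = {5,8,10}. Remove smallest leaf 5, emit neighbor 4.
Step 5: leaves = {4,8,10}. Remove smallest leaf 4, emit neighbor 11.
Step 6: leaves = {8,10,11}. Remove smallest leaf 8, emit neighbor 6.
Step 7: leaves = {6,10,11}. Remove smallest leaf 6, emit neighbor 9.
Step 8: leaves = {10,11}. Remove smallest leaf 10, emit neighbor 9.
Step 9: leaves = {9,11}. Remove smallest leaf 9, emit neighbor 7.
Done: 2 vertices remain (7, 11). Sequence = [11 2 7 4 11 6 9 9 7]

Answer: 11 2 7 4 11 6 9 9 7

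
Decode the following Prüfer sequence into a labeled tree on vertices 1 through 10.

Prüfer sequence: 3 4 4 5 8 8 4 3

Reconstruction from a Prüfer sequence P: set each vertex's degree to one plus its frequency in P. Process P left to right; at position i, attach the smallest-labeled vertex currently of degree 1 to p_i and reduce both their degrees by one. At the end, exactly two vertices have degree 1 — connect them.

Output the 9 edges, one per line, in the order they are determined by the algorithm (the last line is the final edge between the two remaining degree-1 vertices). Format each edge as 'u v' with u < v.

Initial degrees: {1:1, 2:1, 3:3, 4:4, 5:2, 6:1, 7:1, 8:3, 9:1, 10:1}
Step 1: smallest deg-1 vertex = 1, p_1 = 3. Add edge {1,3}. Now deg[1]=0, deg[3]=2.
Step 2: smallest deg-1 vertex = 2, p_2 = 4. Add edge {2,4}. Now deg[2]=0, deg[4]=3.
Step 3: smallest deg-1 vertex = 6, p_3 = 4. Add edge {4,6}. Now deg[6]=0, deg[4]=2.
Step 4: smallest deg-1 vertex = 7, p_4 = 5. Add edge {5,7}. Now deg[7]=0, deg[5]=1.
Step 5: smallest deg-1 vertex = 5, p_5 = 8. Add edge {5,8}. Now deg[5]=0, deg[8]=2.
Step 6: smallest deg-1 vertex = 9, p_6 = 8. Add edge {8,9}. Now deg[9]=0, deg[8]=1.
Step 7: smallest deg-1 vertex = 8, p_7 = 4. Add edge {4,8}. Now deg[8]=0, deg[4]=1.
Step 8: smallest deg-1 vertex = 4, p_8 = 3. Add edge {3,4}. Now deg[4]=0, deg[3]=1.
Final: two remaining deg-1 vertices are 3, 10. Add edge {3,10}.

Answer: 1 3
2 4
4 6
5 7
5 8
8 9
4 8
3 4
3 10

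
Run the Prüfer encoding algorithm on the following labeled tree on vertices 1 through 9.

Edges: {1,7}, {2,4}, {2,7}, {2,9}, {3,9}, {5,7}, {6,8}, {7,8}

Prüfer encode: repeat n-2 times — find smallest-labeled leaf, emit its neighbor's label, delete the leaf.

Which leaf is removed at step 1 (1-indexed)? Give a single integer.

Answer: 1

Derivation:
Step 1: current leaves = {1,3,4,5,6}. Remove leaf 1 (neighbor: 7).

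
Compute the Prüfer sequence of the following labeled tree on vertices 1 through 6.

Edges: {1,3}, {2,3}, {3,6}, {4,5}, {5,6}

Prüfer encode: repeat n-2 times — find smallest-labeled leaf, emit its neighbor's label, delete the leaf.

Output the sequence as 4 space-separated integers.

Step 1: leaves = {1,2,4}. Remove smallest leaf 1, emit neighbor 3.
Step 2: leaves = {2,4}. Remove smallest leaf 2, emit neighbor 3.
Step 3: leaves = {3,4}. Remove smallest leaf 3, emit neighbor 6.
Step 4: leaves = {4,6}. Remove smallest leaf 4, emit neighbor 5.
Done: 2 vertices remain (5, 6). Sequence = [3 3 6 5]

Answer: 3 3 6 5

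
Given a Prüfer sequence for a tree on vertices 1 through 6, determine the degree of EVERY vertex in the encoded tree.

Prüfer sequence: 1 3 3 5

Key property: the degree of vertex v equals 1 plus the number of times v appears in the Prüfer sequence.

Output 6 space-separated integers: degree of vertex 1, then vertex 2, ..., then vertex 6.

p_1 = 1: count[1] becomes 1
p_2 = 3: count[3] becomes 1
p_3 = 3: count[3] becomes 2
p_4 = 5: count[5] becomes 1
Degrees (1 + count): deg[1]=1+1=2, deg[2]=1+0=1, deg[3]=1+2=3, deg[4]=1+0=1, deg[5]=1+1=2, deg[6]=1+0=1

Answer: 2 1 3 1 2 1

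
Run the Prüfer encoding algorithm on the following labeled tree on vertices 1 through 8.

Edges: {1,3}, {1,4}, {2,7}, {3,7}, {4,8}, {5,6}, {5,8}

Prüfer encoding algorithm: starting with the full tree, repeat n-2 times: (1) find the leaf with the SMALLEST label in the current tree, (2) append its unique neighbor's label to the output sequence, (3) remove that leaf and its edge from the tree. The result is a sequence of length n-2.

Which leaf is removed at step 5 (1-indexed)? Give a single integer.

Step 1: current leaves = {2,6}. Remove leaf 2 (neighbor: 7).
Step 2: current leaves = {6,7}. Remove leaf 6 (neighbor: 5).
Step 3: current leaves = {5,7}. Remove leaf 5 (neighbor: 8).
Step 4: current leaves = {7,8}. Remove leaf 7 (neighbor: 3).
Step 5: current leaves = {3,8}. Remove leaf 3 (neighbor: 1).

Answer: 3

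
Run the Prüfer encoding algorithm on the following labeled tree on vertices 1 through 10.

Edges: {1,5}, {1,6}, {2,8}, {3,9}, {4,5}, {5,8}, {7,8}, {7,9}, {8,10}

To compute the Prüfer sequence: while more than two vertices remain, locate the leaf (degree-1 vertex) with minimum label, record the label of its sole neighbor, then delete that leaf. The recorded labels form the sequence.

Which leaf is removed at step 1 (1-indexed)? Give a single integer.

Answer: 2

Derivation:
Step 1: current leaves = {2,3,4,6,10}. Remove leaf 2 (neighbor: 8).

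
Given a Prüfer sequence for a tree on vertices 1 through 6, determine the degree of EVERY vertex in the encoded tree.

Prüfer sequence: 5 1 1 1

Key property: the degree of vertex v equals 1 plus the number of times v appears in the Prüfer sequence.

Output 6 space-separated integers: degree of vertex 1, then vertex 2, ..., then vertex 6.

Answer: 4 1 1 1 2 1

Derivation:
p_1 = 5: count[5] becomes 1
p_2 = 1: count[1] becomes 1
p_3 = 1: count[1] becomes 2
p_4 = 1: count[1] becomes 3
Degrees (1 + count): deg[1]=1+3=4, deg[2]=1+0=1, deg[3]=1+0=1, deg[4]=1+0=1, deg[5]=1+1=2, deg[6]=1+0=1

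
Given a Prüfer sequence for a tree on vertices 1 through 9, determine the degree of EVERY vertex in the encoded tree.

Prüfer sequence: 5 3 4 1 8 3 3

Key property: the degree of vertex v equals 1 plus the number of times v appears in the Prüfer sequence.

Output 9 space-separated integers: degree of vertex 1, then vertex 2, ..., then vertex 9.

Answer: 2 1 4 2 2 1 1 2 1

Derivation:
p_1 = 5: count[5] becomes 1
p_2 = 3: count[3] becomes 1
p_3 = 4: count[4] becomes 1
p_4 = 1: count[1] becomes 1
p_5 = 8: count[8] becomes 1
p_6 = 3: count[3] becomes 2
p_7 = 3: count[3] becomes 3
Degrees (1 + count): deg[1]=1+1=2, deg[2]=1+0=1, deg[3]=1+3=4, deg[4]=1+1=2, deg[5]=1+1=2, deg[6]=1+0=1, deg[7]=1+0=1, deg[8]=1+1=2, deg[9]=1+0=1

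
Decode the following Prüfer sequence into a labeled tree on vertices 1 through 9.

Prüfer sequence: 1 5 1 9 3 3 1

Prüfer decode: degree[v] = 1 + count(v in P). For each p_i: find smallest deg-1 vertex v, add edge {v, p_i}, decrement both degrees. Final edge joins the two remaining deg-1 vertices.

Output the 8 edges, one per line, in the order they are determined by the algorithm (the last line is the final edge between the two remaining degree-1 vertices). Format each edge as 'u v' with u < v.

Initial degrees: {1:4, 2:1, 3:3, 4:1, 5:2, 6:1, 7:1, 8:1, 9:2}
Step 1: smallest deg-1 vertex = 2, p_1 = 1. Add edge {1,2}. Now deg[2]=0, deg[1]=3.
Step 2: smallest deg-1 vertex = 4, p_2 = 5. Add edge {4,5}. Now deg[4]=0, deg[5]=1.
Step 3: smallest deg-1 vertex = 5, p_3 = 1. Add edge {1,5}. Now deg[5]=0, deg[1]=2.
Step 4: smallest deg-1 vertex = 6, p_4 = 9. Add edge {6,9}. Now deg[6]=0, deg[9]=1.
Step 5: smallest deg-1 vertex = 7, p_5 = 3. Add edge {3,7}. Now deg[7]=0, deg[3]=2.
Step 6: smallest deg-1 vertex = 8, p_6 = 3. Add edge {3,8}. Now deg[8]=0, deg[3]=1.
Step 7: smallest deg-1 vertex = 3, p_7 = 1. Add edge {1,3}. Now deg[3]=0, deg[1]=1.
Final: two remaining deg-1 vertices are 1, 9. Add edge {1,9}.

Answer: 1 2
4 5
1 5
6 9
3 7
3 8
1 3
1 9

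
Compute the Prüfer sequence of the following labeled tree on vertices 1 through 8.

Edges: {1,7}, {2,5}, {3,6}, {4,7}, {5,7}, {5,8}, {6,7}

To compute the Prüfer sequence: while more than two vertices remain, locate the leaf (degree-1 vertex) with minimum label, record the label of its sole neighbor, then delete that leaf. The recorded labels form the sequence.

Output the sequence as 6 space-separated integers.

Step 1: leaves = {1,2,3,4,8}. Remove smallest leaf 1, emit neighbor 7.
Step 2: leaves = {2,3,4,8}. Remove smallest leaf 2, emit neighbor 5.
Step 3: leaves = {3,4,8}. Remove smallest leaf 3, emit neighbor 6.
Step 4: leaves = {4,6,8}. Remove smallest leaf 4, emit neighbor 7.
Step 5: leaves = {6,8}. Remove smallest leaf 6, emit neighbor 7.
Step 6: leaves = {7,8}. Remove smallest leaf 7, emit neighbor 5.
Done: 2 vertices remain (5, 8). Sequence = [7 5 6 7 7 5]

Answer: 7 5 6 7 7 5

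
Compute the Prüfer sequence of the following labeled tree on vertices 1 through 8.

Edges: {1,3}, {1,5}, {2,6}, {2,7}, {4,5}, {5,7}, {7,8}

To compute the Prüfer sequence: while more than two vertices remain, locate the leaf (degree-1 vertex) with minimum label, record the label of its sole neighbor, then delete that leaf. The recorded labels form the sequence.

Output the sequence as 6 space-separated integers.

Answer: 1 5 5 7 2 7

Derivation:
Step 1: leaves = {3,4,6,8}. Remove smallest leaf 3, emit neighbor 1.
Step 2: leaves = {1,4,6,8}. Remove smallest leaf 1, emit neighbor 5.
Step 3: leaves = {4,6,8}. Remove smallest leaf 4, emit neighbor 5.
Step 4: leaves = {5,6,8}. Remove smallest leaf 5, emit neighbor 7.
Step 5: leaves = {6,8}. Remove smallest leaf 6, emit neighbor 2.
Step 6: leaves = {2,8}. Remove smallest leaf 2, emit neighbor 7.
Done: 2 vertices remain (7, 8). Sequence = [1 5 5 7 2 7]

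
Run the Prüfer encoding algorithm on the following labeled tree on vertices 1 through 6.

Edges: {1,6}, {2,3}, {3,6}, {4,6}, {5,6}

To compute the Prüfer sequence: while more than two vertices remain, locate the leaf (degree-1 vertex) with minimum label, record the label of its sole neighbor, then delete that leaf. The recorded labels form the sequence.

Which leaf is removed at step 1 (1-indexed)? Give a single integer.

Answer: 1

Derivation:
Step 1: current leaves = {1,2,4,5}. Remove leaf 1 (neighbor: 6).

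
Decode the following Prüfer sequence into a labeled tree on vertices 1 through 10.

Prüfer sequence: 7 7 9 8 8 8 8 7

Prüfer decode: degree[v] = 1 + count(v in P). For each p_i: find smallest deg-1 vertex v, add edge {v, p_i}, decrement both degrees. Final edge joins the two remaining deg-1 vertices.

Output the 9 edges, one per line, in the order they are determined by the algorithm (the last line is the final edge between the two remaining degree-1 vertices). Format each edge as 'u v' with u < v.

Initial degrees: {1:1, 2:1, 3:1, 4:1, 5:1, 6:1, 7:4, 8:5, 9:2, 10:1}
Step 1: smallest deg-1 vertex = 1, p_1 = 7. Add edge {1,7}. Now deg[1]=0, deg[7]=3.
Step 2: smallest deg-1 vertex = 2, p_2 = 7. Add edge {2,7}. Now deg[2]=0, deg[7]=2.
Step 3: smallest deg-1 vertex = 3, p_3 = 9. Add edge {3,9}. Now deg[3]=0, deg[9]=1.
Step 4: smallest deg-1 vertex = 4, p_4 = 8. Add edge {4,8}. Now deg[4]=0, deg[8]=4.
Step 5: smallest deg-1 vertex = 5, p_5 = 8. Add edge {5,8}. Now deg[5]=0, deg[8]=3.
Step 6: smallest deg-1 vertex = 6, p_6 = 8. Add edge {6,8}. Now deg[6]=0, deg[8]=2.
Step 7: smallest deg-1 vertex = 9, p_7 = 8. Add edge {8,9}. Now deg[9]=0, deg[8]=1.
Step 8: smallest deg-1 vertex = 8, p_8 = 7. Add edge {7,8}. Now deg[8]=0, deg[7]=1.
Final: two remaining deg-1 vertices are 7, 10. Add edge {7,10}.

Answer: 1 7
2 7
3 9
4 8
5 8
6 8
8 9
7 8
7 10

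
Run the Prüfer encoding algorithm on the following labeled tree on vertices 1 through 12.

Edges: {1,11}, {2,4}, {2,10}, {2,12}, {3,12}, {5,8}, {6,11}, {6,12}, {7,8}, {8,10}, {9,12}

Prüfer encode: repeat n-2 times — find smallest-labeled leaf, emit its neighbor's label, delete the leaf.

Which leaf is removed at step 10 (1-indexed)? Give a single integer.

Step 1: current leaves = {1,3,4,5,7,9}. Remove leaf 1 (neighbor: 11).
Step 2: current leaves = {3,4,5,7,9,11}. Remove leaf 3 (neighbor: 12).
Step 3: current leaves = {4,5,7,9,11}. Remove leaf 4 (neighbor: 2).
Step 4: current leaves = {5,7,9,11}. Remove leaf 5 (neighbor: 8).
Step 5: current leaves = {7,9,11}. Remove leaf 7 (neighbor: 8).
Step 6: current leaves = {8,9,11}. Remove leaf 8 (neighbor: 10).
Step 7: current leaves = {9,10,11}. Remove leaf 9 (neighbor: 12).
Step 8: current leaves = {10,11}. Remove leaf 10 (neighbor: 2).
Step 9: current leaves = {2,11}. Remove leaf 2 (neighbor: 12).
Step 10: current leaves = {11,12}. Remove leaf 11 (neighbor: 6).

Answer: 11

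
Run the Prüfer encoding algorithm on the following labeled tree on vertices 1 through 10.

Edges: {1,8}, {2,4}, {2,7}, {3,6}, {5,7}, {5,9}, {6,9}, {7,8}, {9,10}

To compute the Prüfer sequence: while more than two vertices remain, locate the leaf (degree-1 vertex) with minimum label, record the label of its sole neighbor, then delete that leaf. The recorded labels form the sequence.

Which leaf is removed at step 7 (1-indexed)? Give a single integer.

Answer: 7

Derivation:
Step 1: current leaves = {1,3,4,10}. Remove leaf 1 (neighbor: 8).
Step 2: current leaves = {3,4,8,10}. Remove leaf 3 (neighbor: 6).
Step 3: current leaves = {4,6,8,10}. Remove leaf 4 (neighbor: 2).
Step 4: current leaves = {2,6,8,10}. Remove leaf 2 (neighbor: 7).
Step 5: current leaves = {6,8,10}. Remove leaf 6 (neighbor: 9).
Step 6: current leaves = {8,10}. Remove leaf 8 (neighbor: 7).
Step 7: current leaves = {7,10}. Remove leaf 7 (neighbor: 5).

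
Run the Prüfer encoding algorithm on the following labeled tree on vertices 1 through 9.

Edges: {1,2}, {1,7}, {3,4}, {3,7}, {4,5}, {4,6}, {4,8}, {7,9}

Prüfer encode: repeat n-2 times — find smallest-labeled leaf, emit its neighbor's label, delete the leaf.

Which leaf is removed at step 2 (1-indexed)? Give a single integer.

Answer: 1

Derivation:
Step 1: current leaves = {2,5,6,8,9}. Remove leaf 2 (neighbor: 1).
Step 2: current leaves = {1,5,6,8,9}. Remove leaf 1 (neighbor: 7).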